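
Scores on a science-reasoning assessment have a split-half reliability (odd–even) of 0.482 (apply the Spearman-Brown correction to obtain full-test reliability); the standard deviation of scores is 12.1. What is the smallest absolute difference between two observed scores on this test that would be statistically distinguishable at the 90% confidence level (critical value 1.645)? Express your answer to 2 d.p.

16.64

Full-length reliability (Spearman-Brown) = 2(0.482)/(1+0.482) ≈ 0.650
SEM = 12.100*√(1 − 0.650) ≈ 7.154
SE_diff = √2 * SEM ≈ 10.117
Minimum reliable difference = 1.645 * SE_diff ≈ 1.645 * 10.117 ≈ 16.642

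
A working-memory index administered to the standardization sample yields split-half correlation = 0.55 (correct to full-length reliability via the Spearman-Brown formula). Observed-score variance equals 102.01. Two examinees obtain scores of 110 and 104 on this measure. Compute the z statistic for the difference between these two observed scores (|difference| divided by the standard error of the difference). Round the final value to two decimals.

σ = 102.01^(1/2) = 10.1000
Spearman-Brown: r = 2(0.55) / (1 + 0.55) = 1.1000 / 1.5500 ≈ 0.7097
SEM = 10.1000 · √(1 − 0.7097) = 10.1000 · √0.2903 ≈ 10.1000 · 0.5388 ≈ 5.4420
Standard error of the difference = 5.4420·√2 ≈ 7.6962
z = 6 / 7.6962 ≈ 0.7796

0.78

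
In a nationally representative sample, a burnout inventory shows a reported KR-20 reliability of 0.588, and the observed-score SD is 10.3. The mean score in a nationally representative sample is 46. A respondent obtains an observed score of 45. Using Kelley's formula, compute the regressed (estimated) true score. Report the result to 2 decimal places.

T̂ = r·X + (1 − r)·M = 0.588*45 + 0.412*46 = 26.460 + 18.952 ≈ 45.412

45.41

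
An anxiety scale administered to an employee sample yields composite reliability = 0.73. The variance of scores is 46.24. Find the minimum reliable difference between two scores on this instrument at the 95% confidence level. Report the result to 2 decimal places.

9.79

σ = 46.24^(1/2) = 6.800
SEM = 6.800 * √(1 − 0.730) = 6.800 * √0.270 ≈ 6.800 * 0.520 ≈ 3.533
SE_diff = √2 * SEM ≈ 4.997
Minimum reliable difference = 1.96 * SE_diff ≈ 1.96 * 4.997 ≈ 9.794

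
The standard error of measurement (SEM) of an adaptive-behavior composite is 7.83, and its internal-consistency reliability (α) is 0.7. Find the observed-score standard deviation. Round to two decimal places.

σ = SEM·(1 − r)^(−1/2) ≃ 7.83·1.826 ≃ 14.296

14.30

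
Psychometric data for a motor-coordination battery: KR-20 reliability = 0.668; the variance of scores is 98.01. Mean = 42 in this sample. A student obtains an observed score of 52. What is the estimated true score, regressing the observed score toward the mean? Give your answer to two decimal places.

T̂ = r·X + (1 − r)·M = 0.668*52 + 0.332*42 = 34.736 + 13.944 ≃ 48.680

48.68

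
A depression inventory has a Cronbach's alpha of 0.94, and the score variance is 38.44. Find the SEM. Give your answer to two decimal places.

SD = √38.44 = 6.200
SEM = 6.200 * √(1 − 0.940) = 6.200 * √0.060 ≈ 6.200 * 0.245 ≈ 1.519

1.52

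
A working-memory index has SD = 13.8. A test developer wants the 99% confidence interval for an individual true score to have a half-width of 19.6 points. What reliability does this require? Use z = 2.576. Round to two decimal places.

SEM needed = half-width / z = 19.6/2.576 ≈ 7.6087
Required reliability = 1 − (SEM/SD)² = 1 − 0.3040 ≈ 0.6960

0.70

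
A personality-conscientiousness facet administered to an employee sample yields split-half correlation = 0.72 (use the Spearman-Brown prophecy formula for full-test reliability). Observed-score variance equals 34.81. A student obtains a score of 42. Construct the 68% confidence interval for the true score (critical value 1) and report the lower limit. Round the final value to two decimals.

39.62

SD = √34.81 = 5.900
Full-length reliability (Spearman-Brown) = 2(0.72)/(1+0.72) ≈ 0.837
SEM = 5.900 * √(1 − 0.837) = 5.900 * √0.163 ≈ 5.900 * 0.403 ≈ 2.380
1 * SEM ≈ 2.380
Lower bound: 42 − 2.380 = 39.620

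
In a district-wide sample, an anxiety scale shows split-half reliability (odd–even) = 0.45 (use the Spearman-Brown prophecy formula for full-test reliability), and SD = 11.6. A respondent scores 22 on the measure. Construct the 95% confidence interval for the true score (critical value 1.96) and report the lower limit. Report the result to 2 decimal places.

8.00

Spearman-Brown: r = 2(0.45) / (1 + 0.45) = 0.900 / 1.450 ≈ 0.621
The standard error of measurement is 11.600*√(1 − 0.621) ≈ 11.600*0.616 ≈ 7.144.
1.96 * SEM ≈ 14.003
Lower bound: 22 − 14.003 = 7.997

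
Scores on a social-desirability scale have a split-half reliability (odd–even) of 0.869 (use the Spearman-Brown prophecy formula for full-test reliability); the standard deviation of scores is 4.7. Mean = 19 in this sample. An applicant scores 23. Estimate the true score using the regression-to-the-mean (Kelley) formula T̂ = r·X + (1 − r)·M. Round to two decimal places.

22.72

Spearman-Brown: r = 2(0.869) / (1 + 0.869) = 1.73800 / 1.86900 ≃ 0.92991
T̂ = r·X + (1 − r)·M = 0.92991*23 + 0.07009*19 ≃ 21.38791 + 1.33173 ≃ 22.71964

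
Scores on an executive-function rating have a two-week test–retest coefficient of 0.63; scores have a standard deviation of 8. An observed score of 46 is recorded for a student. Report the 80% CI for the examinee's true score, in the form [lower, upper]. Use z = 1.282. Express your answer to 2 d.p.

SEM = 8.0000 · √(1 − 0.6300) = 8.0000 · √0.3700 ≈ 8.0000 · 0.6083 ≈ 4.8662
Margin = 1.282 · 4.8662 ≈ 6.2385
80% CI: 46 ± 6.2385 = [39.7615, 52.2385]

[39.76, 52.24]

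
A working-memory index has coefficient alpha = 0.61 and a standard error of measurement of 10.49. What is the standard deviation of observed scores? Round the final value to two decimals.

SD = SEM / √(1 − r) = 10.49 / √0.39000 ≈ 10.49 / 0.62450 ≈ 16.79744

16.80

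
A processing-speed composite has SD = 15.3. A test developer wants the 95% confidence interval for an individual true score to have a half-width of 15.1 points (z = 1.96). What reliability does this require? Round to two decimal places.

0.75

Required SEM = 15.1 / 1.96 ≈ 7.7041
r = 1 − (SEM / SD)² = 1 − (7.7041 / 15.3)² ≈ 1 − 0.2535 ≈ 0.7465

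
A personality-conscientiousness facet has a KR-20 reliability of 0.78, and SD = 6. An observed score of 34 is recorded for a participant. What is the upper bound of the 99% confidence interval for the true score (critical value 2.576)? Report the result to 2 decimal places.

41.25

SEM = 6.0000*√(1 − 0.7800) ≈ 2.8142
2.576 * SEM ≈ 7.2495
Upper limit = 34 + 7.2495 ≈ 41.2495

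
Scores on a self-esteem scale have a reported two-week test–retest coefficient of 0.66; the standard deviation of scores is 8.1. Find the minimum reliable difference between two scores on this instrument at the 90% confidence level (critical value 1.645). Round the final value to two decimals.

SEM = 8.100×√(1 − 0.660) ≈ 4.723
SE_diff = SEM × √2 ≈ 4.723 × 1.414 ≈ 6.679
Smallest detectable difference = 1.645×6.679 ≈ 10.988

10.99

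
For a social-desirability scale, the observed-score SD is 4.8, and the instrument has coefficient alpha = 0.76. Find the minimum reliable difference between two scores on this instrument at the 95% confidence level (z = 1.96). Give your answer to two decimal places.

SEM = 4.80000 * √(1 − 0.76000) = 4.80000 * √0.24000 ≈ 4.80000 * 0.48990 ≈ 2.35151
SE_diff = √2 * SEM ≈ 3.32554
Smallest detectable difference = 1.96*3.32554 ≈ 6.51805

6.52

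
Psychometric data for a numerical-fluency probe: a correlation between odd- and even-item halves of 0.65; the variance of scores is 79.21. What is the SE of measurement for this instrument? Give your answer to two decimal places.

4.10

SD = √79.21 ≈ 8.9000
Spearman-Brown: r = 2(0.65) / (1 + 0.65) = 1.3000 / 1.6500 ≈ 0.7879
SEM = 8.9000 × √(1 − 0.7879) = 8.9000 × √0.2121 ≈ 8.9000 × 0.4606 ≈ 4.0990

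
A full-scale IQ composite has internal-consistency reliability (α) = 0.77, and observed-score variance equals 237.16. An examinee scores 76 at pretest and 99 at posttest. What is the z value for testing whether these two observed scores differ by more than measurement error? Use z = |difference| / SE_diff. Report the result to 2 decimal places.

2.20

σ = 237.16^(1/2) = 15.400
The standard error of measurement is 15.400·√(1 − 0.770) ≈ 15.400·0.480 ≈ 7.386.
SE_diff = √2 · SEM ≈ 10.445
z = |76 − 99| / 10.445 = 23 / 10.445 ≈ 2.202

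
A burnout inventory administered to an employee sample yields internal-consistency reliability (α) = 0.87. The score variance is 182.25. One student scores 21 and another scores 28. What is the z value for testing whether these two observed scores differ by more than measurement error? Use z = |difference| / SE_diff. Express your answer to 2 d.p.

SD = √182.25 = 13.500
The standard error of measurement is 13.500·√(1 − 0.870) ≃ 13.500·0.361 ≃ 4.867.
SE_diff = √2 · SEM ≃ 6.884
z = |21 − 28| / 6.884 = 7 / 6.884 ≃ 1.017

1.02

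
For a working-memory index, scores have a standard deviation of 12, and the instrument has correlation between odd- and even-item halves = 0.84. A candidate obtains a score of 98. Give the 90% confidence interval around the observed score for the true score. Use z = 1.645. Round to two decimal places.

Full-length reliability (Spearman-Brown) = 2(0.84)/(1+0.84) ≃ 0.9130
SEM = 12.0000 × √(1 − 0.9130) = 12.0000 × √0.0870 ≃ 12.0000 × 0.2949 ≃ 3.5386
1.645 × SEM ≃ 5.8210
CI = 98 ± 5.8210 → [92.1790, 103.8210]

[92.18, 103.82]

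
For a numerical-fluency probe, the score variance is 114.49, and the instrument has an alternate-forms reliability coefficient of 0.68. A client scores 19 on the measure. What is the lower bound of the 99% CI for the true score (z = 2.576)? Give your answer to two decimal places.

3.41

σ = 114.49^(1/2) = 10.7000
SEM = 10.7000 × √(1 − 0.6800) = 10.7000 × √0.3200 ≈ 10.7000 × 0.5657 ≈ 6.0528
Margin = 2.576 × 6.0528 ≈ 15.5921
Lower bound: 19 − 15.5921 = 3.4079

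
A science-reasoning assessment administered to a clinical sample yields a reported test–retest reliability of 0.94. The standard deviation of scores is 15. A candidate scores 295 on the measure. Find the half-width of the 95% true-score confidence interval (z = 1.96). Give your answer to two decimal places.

7.20

SEM = 15.000 * √(1 − 0.940) = 15.000 * √0.060 ≈ 15.000 * 0.245 ≈ 3.674
Margin = 1.96 * 3.674 ≈ 7.201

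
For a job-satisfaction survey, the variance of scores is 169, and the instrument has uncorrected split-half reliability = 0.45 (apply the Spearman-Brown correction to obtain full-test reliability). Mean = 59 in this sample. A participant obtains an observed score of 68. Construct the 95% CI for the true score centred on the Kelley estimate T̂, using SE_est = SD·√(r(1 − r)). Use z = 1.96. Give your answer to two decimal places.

SD = √169 ≈ 13.000
r_full = 2·0.45 / (1 + 0.45) ≈ 0.621
T̂ = 0.621(68) + 0.379(59) ≈ 64.586
SE_est = 13.000·√[r(1 − r)] ≈ 6.308
95% CI: 64.586 ± 12.363 ≈ (52.223, 76.949)

[52.22, 76.95]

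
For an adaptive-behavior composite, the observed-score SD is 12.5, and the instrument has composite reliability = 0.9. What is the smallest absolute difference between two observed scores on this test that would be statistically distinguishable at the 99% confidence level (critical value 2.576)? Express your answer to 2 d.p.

14.40

SEM = 12.5000 × √(1 − 0.9000) = 12.5000 × √0.1000 ≈ 12.5000 × 0.3162 ≈ 3.9528
SE_diff = √2 × SEM ≈ 5.5902
Minimum reliable difference = 2.576 × SE_diff ≈ 2.576 × 5.5902 ≈ 14.4003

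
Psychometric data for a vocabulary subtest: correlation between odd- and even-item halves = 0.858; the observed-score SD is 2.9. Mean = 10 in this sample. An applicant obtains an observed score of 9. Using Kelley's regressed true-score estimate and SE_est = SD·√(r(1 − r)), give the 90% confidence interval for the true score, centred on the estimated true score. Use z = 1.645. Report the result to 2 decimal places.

[7.81, 10.34]

Full-length reliability (Spearman-Brown) = 2(0.858)/(1+0.858) ≃ 0.9236
T̂ = 0.9236(9) + 0.0764(10) ≃ 9.0764
SE_est = SD * √(r(1 − r)) = 2.9000 * √0.0706 ≃ 2.9000 * 0.2657 ≃ 0.7705
CI = 9.0764 ± 1.645 * 0.7705 → [7.8090, 10.3438]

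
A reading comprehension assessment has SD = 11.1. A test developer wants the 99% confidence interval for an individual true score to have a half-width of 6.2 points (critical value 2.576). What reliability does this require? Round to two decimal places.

SEM needed = half-width / z = 6.2/2.576 ≃ 2.4068
r = 1 − (SEM / SD)² = 1 − (2.4068 / 11.1)² ≃ 1 − 0.0470 ≃ 0.9530

0.95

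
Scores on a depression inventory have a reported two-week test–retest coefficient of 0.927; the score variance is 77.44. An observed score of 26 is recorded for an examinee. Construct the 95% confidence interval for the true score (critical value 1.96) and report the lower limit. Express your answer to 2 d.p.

σ = 77.44^(1/2) = 8.80000
SEM = 8.80000 · √(1 − 0.92700) = 8.80000 · √0.07300 ≈ 8.80000 · 0.27019 ≈ 2.37763
1.96 · SEM ≈ 4.66015
Lower bound: 26 − 4.66015 = 21.33985

21.34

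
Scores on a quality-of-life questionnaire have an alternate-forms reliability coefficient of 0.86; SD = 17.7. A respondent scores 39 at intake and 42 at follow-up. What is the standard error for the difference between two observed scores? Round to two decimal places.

SEM = 17.70000×√(1 − 0.86000) ≈ 6.62273
SE_diff = SEM × √2 ≈ 6.62273 × 1.41421 ≈ 9.36596

9.37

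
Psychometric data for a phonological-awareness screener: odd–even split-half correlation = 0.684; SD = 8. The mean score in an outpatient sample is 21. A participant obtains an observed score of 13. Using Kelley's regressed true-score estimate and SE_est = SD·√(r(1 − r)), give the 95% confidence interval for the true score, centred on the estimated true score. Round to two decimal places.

Full-length reliability (Spearman-Brown) = 2(0.684)/(1+0.684) ≈ 0.81235
Estimated true score = 0.81235×13 + (1 − 0.81235)×21 ≈ 14.50119
SE_est = SD × √(r(1 − r)) = 8.00000 × √0.15244 ≈ 8.00000 × 0.39043 ≈ 3.12345
95% CI: 14.50119 ± 6.12196 ≈ (8.37923, 20.62315)

[8.38, 20.62]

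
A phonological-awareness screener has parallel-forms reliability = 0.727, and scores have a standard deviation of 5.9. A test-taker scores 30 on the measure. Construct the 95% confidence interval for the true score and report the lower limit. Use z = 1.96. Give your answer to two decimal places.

SEM = 5.900 × √(1 − 0.727) = 5.900 × √0.273 ≃ 5.900 × 0.522 ≃ 3.083
Margin = 1.96 × 3.083 ≃ 6.042
Lower bound: 30 − 6.042 = 23.958

23.96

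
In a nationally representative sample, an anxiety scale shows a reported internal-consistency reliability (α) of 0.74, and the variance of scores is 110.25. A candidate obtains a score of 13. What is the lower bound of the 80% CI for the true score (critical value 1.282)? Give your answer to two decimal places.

σ = 110.25^(1/2) = 10.500
The standard error of measurement is 10.500·√(1 − 0.740) ≈ 10.500·0.510 ≈ 5.354.
1.282 · SEM ≈ 6.864
Lower bound: 13 − 6.864 = 6.136

6.14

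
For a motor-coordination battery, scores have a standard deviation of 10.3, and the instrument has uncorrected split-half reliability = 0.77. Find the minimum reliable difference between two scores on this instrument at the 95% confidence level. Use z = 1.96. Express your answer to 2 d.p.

r_full = 2·0.77 / (1 + 0.77) ≈ 0.8701
SEM = 10.3000*√(1 − 0.8701) ≈ 3.7129
SE_diff = √2 * SEM ≈ 5.2508
Minimum reliable difference = 1.96 * SE_diff ≈ 1.96 * 5.2508 ≈ 10.2917

10.29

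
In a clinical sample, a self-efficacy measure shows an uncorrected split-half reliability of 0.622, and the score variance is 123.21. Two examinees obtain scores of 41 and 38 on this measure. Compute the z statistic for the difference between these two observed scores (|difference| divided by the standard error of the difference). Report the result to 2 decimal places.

0.40

σ = 123.21^(1/2) = 11.1000
r_full = 2·0.622 / (1 + 0.622) ≈ 0.7670
SEM = 11.1000 * √(1 − 0.7670) = 11.1000 * √0.2330 ≈ 11.1000 * 0.4827 ≈ 5.3585
SE_diff = √2 * SEM ≈ 7.5781
z = |41 − 38| / 7.5781 = 3 / 7.5781 ≈ 0.3959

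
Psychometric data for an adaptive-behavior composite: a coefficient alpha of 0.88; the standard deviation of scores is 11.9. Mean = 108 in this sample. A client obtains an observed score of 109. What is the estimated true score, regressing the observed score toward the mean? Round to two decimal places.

108.88

T̂ = r·X + (1 − r)·M = 0.8800·109 + 0.1200·108 = 95.9200 + 12.9600 ≈ 108.8800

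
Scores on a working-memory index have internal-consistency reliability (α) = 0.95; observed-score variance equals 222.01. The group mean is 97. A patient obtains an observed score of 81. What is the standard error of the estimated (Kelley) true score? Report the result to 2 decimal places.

SD = √222.01 = 14.9000
SE_est = SD × √(r(1 − r)) = 14.9000 × √0.0475 ≃ 14.9000 × 0.2179 ≃ 3.2474

3.25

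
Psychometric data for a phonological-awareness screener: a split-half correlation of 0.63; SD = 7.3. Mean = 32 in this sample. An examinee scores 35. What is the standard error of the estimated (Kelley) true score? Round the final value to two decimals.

Full-length reliability (Spearman-Brown) = 2(0.63)/(1+0.63) ≈ 0.7730
SE_est = SD * √(r(1 − r)) = 7.3000 * √0.1755 ≈ 7.3000 * 0.4189 ≈ 3.0579

3.06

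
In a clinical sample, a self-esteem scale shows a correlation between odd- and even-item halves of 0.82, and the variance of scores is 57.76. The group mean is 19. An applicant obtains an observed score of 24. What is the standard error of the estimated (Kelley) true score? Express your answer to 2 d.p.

2.27

SD = √57.76 ≈ 7.6000
Spearman-Brown: r = 2(0.82) / (1 + 0.82) = 1.6400 / 1.8200 ≈ 0.9011
SE_est = 7.6000×√(0.9011×0.0989) ≈ 2.2688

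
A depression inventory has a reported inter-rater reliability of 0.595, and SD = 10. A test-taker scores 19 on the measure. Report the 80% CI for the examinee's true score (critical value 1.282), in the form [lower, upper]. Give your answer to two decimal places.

[10.84, 27.16]

SEM = 10.000 · √(1 − 0.595) = 10.000 · √0.405 ≈ 10.000 · 0.636 ≈ 6.364
Half-width = 1.282·6.364 ≈ 8.159
Interval: (10.841, 27.159)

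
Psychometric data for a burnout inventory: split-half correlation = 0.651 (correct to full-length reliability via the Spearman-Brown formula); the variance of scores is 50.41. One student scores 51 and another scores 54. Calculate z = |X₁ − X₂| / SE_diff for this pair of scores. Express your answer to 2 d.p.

SD = √50.41 ≈ 7.1000
Full-length reliability (Spearman-Brown) = 2(0.651)/(1+0.651) ≈ 0.7886
SEM = 7.1000·√(1 − 0.7886) ≈ 3.2644
SE_diff = SEM · √2 ≈ 3.2644 · 1.4142 ≈ 4.6165
z = |51 − 54| / 4.6165 = 3 / 4.6165 ≈ 0.6498

0.65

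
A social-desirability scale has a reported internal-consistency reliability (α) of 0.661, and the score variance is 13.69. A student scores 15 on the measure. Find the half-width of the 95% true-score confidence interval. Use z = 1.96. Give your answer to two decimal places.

4.22

SD = √13.69 ≈ 3.7000
SEM = 3.7000 × √(1 − 0.6610) = 3.7000 × √0.3390 ≈ 3.7000 × 0.5822 ≈ 2.1543
1.96 × SEM ≈ 4.2224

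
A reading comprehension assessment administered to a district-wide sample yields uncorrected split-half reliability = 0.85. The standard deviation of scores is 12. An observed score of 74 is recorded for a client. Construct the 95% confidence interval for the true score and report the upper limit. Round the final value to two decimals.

80.70

Full-length reliability (Spearman-Brown) = 2(0.85)/(1+0.85) ≈ 0.9189
SEM = 12.0000 × √(1 − 0.9189) = 12.0000 × √0.0811 ≈ 12.0000 × 0.2847 ≈ 3.4170
Half-width = 1.96×3.4170 ≈ 6.6973
Upper bound: 74 + 6.6973 = 80.6973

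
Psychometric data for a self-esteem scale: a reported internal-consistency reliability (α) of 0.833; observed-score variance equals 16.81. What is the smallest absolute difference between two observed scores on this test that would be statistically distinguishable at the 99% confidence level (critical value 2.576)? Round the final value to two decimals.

6.10

σ = 16.81^(1/2) = 4.1000
The standard error of measurement is 4.1000×√(1 − 0.8330) ≈ 4.1000×0.4087 ≈ 1.6755.
SE_diff = SEM × √2 ≈ 1.6755 × 1.4142 ≈ 2.3695
Minimum reliable difference = 2.576 × SE_diff ≈ 2.576 × 2.3695 ≈ 6.1038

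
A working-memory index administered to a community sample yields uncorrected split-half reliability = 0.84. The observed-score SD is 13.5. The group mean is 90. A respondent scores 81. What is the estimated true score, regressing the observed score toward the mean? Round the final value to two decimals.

81.78

r_full = 2·0.84 / (1 + 0.84) ≈ 0.913
Estimated true score = 0.913×81 + (1 − 0.913)×90 ≈ 81.783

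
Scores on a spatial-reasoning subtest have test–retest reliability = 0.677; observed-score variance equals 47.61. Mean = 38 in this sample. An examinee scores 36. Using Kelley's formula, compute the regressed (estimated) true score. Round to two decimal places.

T̂ = 0.67700(36) + 0.32300(38) ≈ 36.64600

36.65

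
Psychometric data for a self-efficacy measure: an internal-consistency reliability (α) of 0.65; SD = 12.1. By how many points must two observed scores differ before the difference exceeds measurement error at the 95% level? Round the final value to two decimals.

19.84

SEM = 12.1000 · √(1 − 0.6500) = 12.1000 · √0.3500 ≈ 12.1000 · 0.5916 ≈ 7.1585
SE_diff = √2 · SEM ≈ 10.1236
Smallest detectable difference = 1.96·10.1236 ≈ 19.8422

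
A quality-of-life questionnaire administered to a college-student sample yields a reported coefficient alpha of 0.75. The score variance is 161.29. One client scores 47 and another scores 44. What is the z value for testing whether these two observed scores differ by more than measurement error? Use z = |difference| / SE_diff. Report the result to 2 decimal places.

σ = 161.29^(1/2) = 12.700
SEM = 12.700 * √(1 − 0.750) = 12.700 * √0.250 ≃ 12.700 * 0.500 ≃ 6.350
SE_diff = SEM * √2 ≃ 6.350 * 1.414 ≃ 8.980
z = 3 / 8.980 ≃ 0.334

0.33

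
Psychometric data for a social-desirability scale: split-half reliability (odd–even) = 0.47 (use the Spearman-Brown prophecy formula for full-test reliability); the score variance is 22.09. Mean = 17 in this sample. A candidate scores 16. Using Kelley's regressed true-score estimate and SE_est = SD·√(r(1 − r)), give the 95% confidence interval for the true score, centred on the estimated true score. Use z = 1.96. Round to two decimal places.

[11.94, 20.78]

SD = √22.09 = 4.700
r_full = 2·0.47 / (1 + 0.47) ≈ 0.639
Estimated true score = 0.639×16 + (1 − 0.639)×17 ≈ 16.361
SE_est = SD × √(r(1 − r)) = 4.700 × √0.231 ≈ 4.700 × 0.480 ≈ 2.257
95% CI: 16.361 ± 4.423 ≈ (11.937, 20.784)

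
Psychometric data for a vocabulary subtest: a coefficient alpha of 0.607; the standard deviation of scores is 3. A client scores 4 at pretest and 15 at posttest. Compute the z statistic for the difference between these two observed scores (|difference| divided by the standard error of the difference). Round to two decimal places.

4.14

The standard error of measurement is 3.0000·√(1 − 0.6070) ≈ 3.0000·0.6269 ≈ 1.8807.
SE_diff = SEM · √2 ≈ 1.8807 · 1.4142 ≈ 2.6597
z = 11 / 2.6597 ≈ 4.1358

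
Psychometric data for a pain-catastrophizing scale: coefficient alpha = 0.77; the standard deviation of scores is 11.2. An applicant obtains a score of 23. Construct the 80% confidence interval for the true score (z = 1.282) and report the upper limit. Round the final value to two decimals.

SEM = 11.2000×√(1 − 0.7700) ≃ 5.3713
Margin = 1.282 × 5.3713 ≃ 6.8860
Upper bound: 23 + 6.8860 = 29.8860

29.89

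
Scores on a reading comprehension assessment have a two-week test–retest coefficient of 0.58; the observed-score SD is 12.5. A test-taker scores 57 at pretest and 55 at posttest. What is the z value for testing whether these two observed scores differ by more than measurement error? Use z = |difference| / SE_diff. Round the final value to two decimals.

0.17

SEM = 12.5000 · √(1 − 0.5800) = 12.5000 · √0.4200 ≃ 12.5000 · 0.6481 ≃ 8.1009
SE_diff = SEM · √2 ≃ 8.1009 · 1.4142 ≃ 11.4564
z = 2 / 11.4564 ≃ 0.1746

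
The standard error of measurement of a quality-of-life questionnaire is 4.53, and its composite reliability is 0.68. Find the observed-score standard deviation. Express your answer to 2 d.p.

SD = SEM / √(1 − r) = 4.53 / √0.3200 ≈ 4.53 / 0.5657 ≈ 8.0080

8.01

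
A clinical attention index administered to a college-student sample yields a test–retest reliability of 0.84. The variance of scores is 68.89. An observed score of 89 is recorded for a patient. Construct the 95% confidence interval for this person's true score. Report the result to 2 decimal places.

SD = √68.89 ≈ 8.300
The standard error of measurement is 8.300·√(1 − 0.840) ≈ 8.300·0.400 ≈ 3.320.
Half-width = 1.96·3.320 ≈ 6.507
CI = 89 ± 6.507 → [82.493, 95.507]

[82.49, 95.51]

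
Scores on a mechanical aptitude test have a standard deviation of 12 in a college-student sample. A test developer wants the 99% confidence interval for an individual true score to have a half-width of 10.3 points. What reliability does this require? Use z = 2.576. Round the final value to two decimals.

0.89

Required SEM = 10.3 / 2.576 ≈ 3.9984
Required reliability = 1 − (SEM/SD)² = 1 − 0.1110 ≈ 0.8890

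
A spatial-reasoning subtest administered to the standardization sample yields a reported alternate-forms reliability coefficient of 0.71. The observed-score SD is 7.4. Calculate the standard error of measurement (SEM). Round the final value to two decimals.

3.99

SEM = 7.4000 * √(1 − 0.7100) = 7.4000 * √0.2900 ≈ 7.4000 * 0.5385 ≈ 3.9850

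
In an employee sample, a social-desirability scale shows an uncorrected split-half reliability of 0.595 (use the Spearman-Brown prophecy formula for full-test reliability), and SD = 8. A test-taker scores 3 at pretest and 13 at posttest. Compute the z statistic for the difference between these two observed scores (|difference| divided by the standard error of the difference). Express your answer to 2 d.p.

1.75

Spearman-Brown: r = 2(0.595) / (1 + 0.595) = 1.1900 / 1.5950 ≈ 0.7461
SEM = 8.0000 × √(1 − 0.7461) = 8.0000 × √0.2539 ≈ 8.0000 × 0.5039 ≈ 4.0312
Standard error of the difference = 4.0312·√2 ≈ 5.7010
z = 10 / 5.7010 ≈ 1.7541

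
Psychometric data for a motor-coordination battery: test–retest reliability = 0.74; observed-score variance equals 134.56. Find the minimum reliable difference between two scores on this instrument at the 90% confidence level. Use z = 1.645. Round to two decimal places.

SD = √134.56 ≈ 11.6000
SEM = 11.6000 × √(1 − 0.7400) = 11.6000 × √0.2600 ≈ 11.6000 × 0.5099 ≈ 5.9149
SE_diff = √2 × SEM ≈ 8.3649
Smallest detectable difference = 1.645×8.3649 ≈ 13.7602

13.76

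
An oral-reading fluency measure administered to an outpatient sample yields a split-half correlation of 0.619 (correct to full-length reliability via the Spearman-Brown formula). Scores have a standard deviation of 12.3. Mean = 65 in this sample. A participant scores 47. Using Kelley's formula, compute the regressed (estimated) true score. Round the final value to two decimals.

51.24

r_full = 2·0.619 / (1 + 0.619) ≃ 0.765
T̂ = r·X + (1 − r)·M = 0.765*47 + 0.235*65 ≃ 35.939 + 15.296 ≃ 51.236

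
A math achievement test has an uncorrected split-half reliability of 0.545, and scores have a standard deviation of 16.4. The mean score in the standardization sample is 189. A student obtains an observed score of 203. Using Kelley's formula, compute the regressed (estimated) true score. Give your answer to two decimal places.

198.88

r_full = 2·0.545 / (1 + 0.545) ≈ 0.706
T̂ = r·X + (1 − r)·M = 0.706×203 + 0.294×189 ≈ 143.217 + 55.660 ≈ 198.877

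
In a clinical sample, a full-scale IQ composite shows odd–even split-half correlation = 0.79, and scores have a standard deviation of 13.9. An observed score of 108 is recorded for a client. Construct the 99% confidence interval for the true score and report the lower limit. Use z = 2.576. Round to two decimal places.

r_full = 2·0.79 / (1 + 0.79) ≈ 0.883
SEM = 13.900 × √(1 − 0.883) = 13.900 × √0.117 ≈ 13.900 × 0.343 ≈ 4.761
2.576 × SEM ≈ 12.264
Lower limit = 108 − 12.264 ≈ 95.736

95.74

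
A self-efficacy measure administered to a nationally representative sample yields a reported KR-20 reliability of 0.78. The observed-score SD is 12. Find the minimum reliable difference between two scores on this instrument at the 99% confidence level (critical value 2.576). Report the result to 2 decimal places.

20.50

The standard error of measurement is 12.0000×√(1 − 0.7800) ≈ 12.0000×0.4690 ≈ 5.6285.
SE_diff = √2 × SEM ≈ 7.9599
Smallest detectable difference = 2.576×7.9599 ≈ 20.5047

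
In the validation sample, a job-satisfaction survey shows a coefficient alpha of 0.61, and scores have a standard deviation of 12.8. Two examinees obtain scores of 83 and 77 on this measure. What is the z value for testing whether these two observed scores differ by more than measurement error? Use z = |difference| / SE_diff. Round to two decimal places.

0.53

SEM = 12.8000·√(1 − 0.6100) ≈ 7.9936
Standard error of the difference = 7.9936·√2 ≈ 11.3047
z = |83 − 77| / 11.3047 = 6 / 11.3047 ≈ 0.5308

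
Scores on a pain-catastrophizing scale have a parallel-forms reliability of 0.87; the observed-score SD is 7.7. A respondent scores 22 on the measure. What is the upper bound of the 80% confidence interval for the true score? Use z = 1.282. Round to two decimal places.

25.56

SEM = 7.7000 · √(1 − 0.8700) = 7.7000 · √0.1300 ≃ 7.7000 · 0.3606 ≃ 2.7763
Half-width = 1.282·2.7763 ≃ 3.5592
Upper bound: 22 + 3.5592 = 25.5592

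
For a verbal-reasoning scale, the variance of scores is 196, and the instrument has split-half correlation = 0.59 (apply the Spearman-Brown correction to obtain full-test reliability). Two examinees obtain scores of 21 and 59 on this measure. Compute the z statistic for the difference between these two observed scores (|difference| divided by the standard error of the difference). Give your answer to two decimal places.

3.78

SD = √196 = 14.0000
r_full = 2·0.59 / (1 + 0.59) ≃ 0.7421
SEM = 14.0000 · √(1 − 0.7421) = 14.0000 · √0.2579 ≃ 14.0000 · 0.5078 ≃ 7.1092
Standard error of the difference = 7.1092·√2 ≃ 10.0539
z = |21 − 59| / 10.0539 = 38 / 10.0539 ≃ 3.7796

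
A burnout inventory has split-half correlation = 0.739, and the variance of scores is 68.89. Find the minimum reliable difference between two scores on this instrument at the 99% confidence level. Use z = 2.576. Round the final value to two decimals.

11.71

σ = 68.89^(1/2) = 8.300
Full-length reliability (Spearman-Brown) = 2(0.739)/(1+0.739) ≈ 0.850
SEM = 8.300 · √(1 − 0.850) = 8.300 · √0.150 ≈ 8.300 · 0.387 ≈ 3.216
SE_diff = SEM · √2 ≈ 3.216 · 1.414 ≈ 4.547
Minimum reliable difference = 2.576 · SE_diff ≈ 2.576 · 4.547 ≈ 11.714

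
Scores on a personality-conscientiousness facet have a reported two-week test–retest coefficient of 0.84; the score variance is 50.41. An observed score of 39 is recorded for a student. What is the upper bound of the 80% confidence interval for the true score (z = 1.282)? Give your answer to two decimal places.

SD = √50.41 ≈ 7.1000
SEM = 7.1000 × √(1 − 0.8400) = 7.1000 × √0.1600 ≈ 7.1000 × 0.4000 ≈ 2.8400
1.282 × SEM ≈ 3.6409
Upper bound: 39 + 3.6409 = 42.6409

42.64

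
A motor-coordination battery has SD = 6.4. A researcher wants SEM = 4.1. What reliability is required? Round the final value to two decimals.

0.59

r = 1 − (4.100/6.4)² ≈ 1 − 0.410 ≈ 0.590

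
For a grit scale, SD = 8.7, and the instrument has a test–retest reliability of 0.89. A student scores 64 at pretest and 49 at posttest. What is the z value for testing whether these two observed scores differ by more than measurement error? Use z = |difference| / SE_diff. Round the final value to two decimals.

The standard error of measurement is 8.7000*√(1 − 0.8900) ≈ 8.7000*0.3317 ≈ 2.8855.
Standard error of the difference = 2.8855·√2 ≈ 4.0807
z = 15 / 4.0807 ≈ 3.6759

3.68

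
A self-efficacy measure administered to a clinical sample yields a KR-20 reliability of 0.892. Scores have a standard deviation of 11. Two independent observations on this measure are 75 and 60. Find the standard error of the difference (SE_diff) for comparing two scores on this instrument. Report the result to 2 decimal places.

5.11

SEM = 11.000 × √(1 − 0.892) = 11.000 × √0.108 ≈ 11.000 × 0.329 ≈ 3.615
SE_diff = √2 × SEM ≈ 5.112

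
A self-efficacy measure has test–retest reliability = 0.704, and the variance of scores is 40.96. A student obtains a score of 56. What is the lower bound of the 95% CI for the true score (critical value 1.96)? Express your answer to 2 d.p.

σ = 40.96^(1/2) = 6.400
SEM = 6.400·√(1 − 0.704) ≈ 3.482
Half-width = 1.96·3.482 ≈ 6.825
Lower limit = 56 − 6.825 ≈ 49.175

49.18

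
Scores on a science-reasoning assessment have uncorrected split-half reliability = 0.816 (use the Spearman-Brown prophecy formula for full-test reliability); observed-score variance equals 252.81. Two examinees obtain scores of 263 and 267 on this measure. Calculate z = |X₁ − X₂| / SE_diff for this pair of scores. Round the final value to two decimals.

SD = √252.81 ≈ 15.90000
r_full = 2·0.816 / (1 + 0.816) ≈ 0.89868
SEM = 15.90000 · √(1 − 0.89868) = 15.90000 · √0.10132 ≈ 15.90000 · 0.31831 ≈ 5.06114
SE_diff = √2 · SEM ≈ 7.15753
z = |263 − 267| / 7.15753 = 4 / 7.15753 ≈ 0.55885

0.56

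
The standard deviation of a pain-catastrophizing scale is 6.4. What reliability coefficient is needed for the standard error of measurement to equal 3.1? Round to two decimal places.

Required reliability = 1 − (SEM/SD)² = 1 − 0.2346 ≃ 0.7654

0.77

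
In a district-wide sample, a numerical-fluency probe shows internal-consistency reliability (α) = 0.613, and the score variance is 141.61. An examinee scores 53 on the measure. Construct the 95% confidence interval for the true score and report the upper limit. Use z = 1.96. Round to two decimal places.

67.51

σ = 141.61^(1/2) = 11.9000
The standard error of measurement is 11.9000·√(1 − 0.6130) ≈ 11.9000·0.6221 ≈ 7.4029.
Half-width = 1.96·7.4029 ≈ 14.5097
Upper limit = 53 + 14.5097 ≈ 67.5097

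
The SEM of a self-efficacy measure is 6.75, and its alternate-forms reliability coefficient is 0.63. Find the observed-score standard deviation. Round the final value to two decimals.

11.10

SD = SEM / √(1 − r) = 6.75 / √0.370 ≃ 6.75 / 0.608 ≃ 11.097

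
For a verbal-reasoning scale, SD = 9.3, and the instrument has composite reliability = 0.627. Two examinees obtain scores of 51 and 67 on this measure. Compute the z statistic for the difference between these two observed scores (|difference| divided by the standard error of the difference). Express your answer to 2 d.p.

1.99

The standard error of measurement is 9.3000×√(1 − 0.6270) ≈ 9.3000×0.6107 ≈ 5.6799.
Standard error of the difference = 5.6799·√2 ≈ 8.0325
z = |51 − 67| / 8.0325 = 16 / 8.0325 ≈ 1.9919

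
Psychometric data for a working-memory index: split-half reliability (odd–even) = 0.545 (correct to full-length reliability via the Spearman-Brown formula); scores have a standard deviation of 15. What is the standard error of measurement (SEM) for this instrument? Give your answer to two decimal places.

r_full = 2·0.545 / (1 + 0.545) ≈ 0.706
SEM = 15.000·√(1 − 0.706) ≈ 8.140

8.14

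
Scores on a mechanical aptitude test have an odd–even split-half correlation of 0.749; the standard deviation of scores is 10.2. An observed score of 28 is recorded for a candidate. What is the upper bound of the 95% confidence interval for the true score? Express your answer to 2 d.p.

Full-length reliability (Spearman-Brown) = 2(0.749)/(1+0.749) ≈ 0.85649
SEM = 10.20000 × √(1 − 0.85649) = 10.20000 × √0.14351 ≈ 10.20000 × 0.37883 ≈ 3.86404
Half-width = 1.96×3.86404 ≈ 7.57353
Upper bound: 28 + 7.57353 = 35.57353

35.57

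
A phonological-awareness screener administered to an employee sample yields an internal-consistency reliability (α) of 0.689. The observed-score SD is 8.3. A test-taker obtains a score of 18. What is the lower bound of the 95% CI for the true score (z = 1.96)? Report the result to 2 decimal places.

8.93

SEM = 8.300 * √(1 − 0.689) = 8.300 * √0.311 ≃ 8.300 * 0.558 ≃ 4.629
Margin = 1.96 * 4.629 ≃ 9.072
Lower bound: 18 − 9.072 = 8.928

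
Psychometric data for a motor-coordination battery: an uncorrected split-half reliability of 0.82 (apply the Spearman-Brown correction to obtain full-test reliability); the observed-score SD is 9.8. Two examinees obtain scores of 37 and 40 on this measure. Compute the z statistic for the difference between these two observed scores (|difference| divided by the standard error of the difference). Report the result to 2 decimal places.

Full-length reliability (Spearman-Brown) = 2(0.82)/(1+0.82) ≈ 0.9011
SEM = 9.8000 * √(1 − 0.9011) = 9.8000 * √0.0989 ≈ 9.8000 * 0.3145 ≈ 3.0820
Standard error of the difference = 3.0820·√2 ≈ 4.3585
z = |37 − 40| / 4.3585 = 3 / 4.3585 ≈ 0.6883

0.69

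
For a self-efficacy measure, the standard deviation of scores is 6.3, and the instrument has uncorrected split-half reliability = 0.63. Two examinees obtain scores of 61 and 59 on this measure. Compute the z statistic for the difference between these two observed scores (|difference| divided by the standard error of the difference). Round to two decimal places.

r_full = 2·0.63 / (1 + 0.63) ≈ 0.77301
SEM = 6.30000·√(1 − 0.77301) ≈ 3.00156
SE_diff = √2 · SEM ≈ 4.24485
z = |61 − 59| / 4.24485 = 2 / 4.24485 ≈ 0.47116

0.47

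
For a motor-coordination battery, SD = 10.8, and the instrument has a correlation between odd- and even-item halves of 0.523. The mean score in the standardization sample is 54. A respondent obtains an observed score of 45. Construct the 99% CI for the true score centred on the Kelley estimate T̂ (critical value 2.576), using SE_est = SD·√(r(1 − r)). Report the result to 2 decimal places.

Spearman-Brown: r = 2(0.523) / (1 + 0.523) = 1.046 / 1.523 ≃ 0.687
T̂ = 0.687(45) + 0.313(54) ≃ 47.819
SE_est = SD * √(r(1 − r)) = 10.800 * √0.215 ≃ 10.800 * 0.464 ≃ 5.009
99% CI: 47.819 ± 12.903 ≃ (34.916, 60.722)

[34.92, 60.72]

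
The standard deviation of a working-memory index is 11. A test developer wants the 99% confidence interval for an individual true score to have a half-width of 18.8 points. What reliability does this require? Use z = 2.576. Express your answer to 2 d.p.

Required SEM = 18.8 / 2.576 ≈ 7.29814
Required reliability = 1 − (SEM/SD)² = 1 − 0.44019 ≈ 0.55981

0.56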